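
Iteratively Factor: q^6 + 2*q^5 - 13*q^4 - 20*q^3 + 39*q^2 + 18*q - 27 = (q - 3)*(q^5 + 5*q^4 + 2*q^3 - 14*q^2 - 3*q + 9) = (q - 3)*(q + 3)*(q^4 + 2*q^3 - 4*q^2 - 2*q + 3) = (q - 3)*(q - 1)*(q + 3)*(q^3 + 3*q^2 - q - 3) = (q - 3)*(q - 1)*(q + 1)*(q + 3)*(q^2 + 2*q - 3) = (q - 3)*(q - 1)*(q + 1)*(q + 3)^2*(q - 1)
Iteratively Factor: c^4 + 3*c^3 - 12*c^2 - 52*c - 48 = (c + 2)*(c^3 + c^2 - 14*c - 24) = (c + 2)^2*(c^2 - c - 12) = (c + 2)^2*(c + 3)*(c - 4)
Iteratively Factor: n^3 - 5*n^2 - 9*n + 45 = (n - 5)*(n^2 - 9) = (n - 5)*(n + 3)*(n - 3)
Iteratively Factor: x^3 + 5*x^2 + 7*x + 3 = (x + 1)*(x^2 + 4*x + 3) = (x + 1)*(x + 3)*(x + 1)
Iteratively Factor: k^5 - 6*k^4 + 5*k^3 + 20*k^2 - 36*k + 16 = (k - 2)*(k^4 - 4*k^3 - 3*k^2 + 14*k - 8) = (k - 2)*(k + 2)*(k^3 - 6*k^2 + 9*k - 4) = (k - 4)*(k - 2)*(k + 2)*(k^2 - 2*k + 1) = (k - 4)*(k - 2)*(k - 1)*(k + 2)*(k - 1)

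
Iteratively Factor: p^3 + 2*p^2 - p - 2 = (p + 1)*(p^2 + p - 2) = (p + 1)*(p + 2)*(p - 1)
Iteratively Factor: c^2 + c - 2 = (c - 1)*(c + 2)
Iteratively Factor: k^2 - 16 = (k - 4)*(k + 4)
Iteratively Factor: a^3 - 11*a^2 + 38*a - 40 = (a - 2)*(a^2 - 9*a + 20) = (a - 4)*(a - 2)*(a - 5)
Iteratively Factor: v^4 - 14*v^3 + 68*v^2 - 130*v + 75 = (v - 5)*(v^3 - 9*v^2 + 23*v - 15) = (v - 5)^2*(v^2 - 4*v + 3) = (v - 5)^2*(v - 1)*(v - 3)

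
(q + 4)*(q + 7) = q^2 + 11*q + 28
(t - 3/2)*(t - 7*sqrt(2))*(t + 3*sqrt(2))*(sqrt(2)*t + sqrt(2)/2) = sqrt(2)*t^4 - 8*t^3 - sqrt(2)*t^3 - 171*sqrt(2)*t^2/4 + 8*t^2 + 6*t + 42*sqrt(2)*t + 63*sqrt(2)/2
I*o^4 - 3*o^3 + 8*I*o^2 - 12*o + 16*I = (o - 2*I)*(o + 2*I)*(o + 4*I)*(I*o + 1)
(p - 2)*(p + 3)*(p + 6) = p^3 + 7*p^2 - 36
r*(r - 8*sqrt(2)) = r^2 - 8*sqrt(2)*r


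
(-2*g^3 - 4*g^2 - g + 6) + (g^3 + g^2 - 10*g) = -g^3 - 3*g^2 - 11*g + 6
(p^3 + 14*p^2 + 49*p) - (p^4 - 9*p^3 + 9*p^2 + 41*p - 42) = -p^4 + 10*p^3 + 5*p^2 + 8*p + 42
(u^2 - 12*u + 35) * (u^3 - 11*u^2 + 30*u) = u^5 - 23*u^4 + 197*u^3 - 745*u^2 + 1050*u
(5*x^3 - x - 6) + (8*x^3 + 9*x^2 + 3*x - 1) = 13*x^3 + 9*x^2 + 2*x - 7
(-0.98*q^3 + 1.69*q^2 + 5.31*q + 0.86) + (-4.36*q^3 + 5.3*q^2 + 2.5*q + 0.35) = -5.34*q^3 + 6.99*q^2 + 7.81*q + 1.21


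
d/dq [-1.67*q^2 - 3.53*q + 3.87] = -3.34*q - 3.53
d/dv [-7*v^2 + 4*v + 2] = 4 - 14*v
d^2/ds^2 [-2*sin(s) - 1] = 2*sin(s)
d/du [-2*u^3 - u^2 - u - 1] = -6*u^2 - 2*u - 1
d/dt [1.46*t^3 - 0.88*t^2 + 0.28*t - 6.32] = 4.38*t^2 - 1.76*t + 0.28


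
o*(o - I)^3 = o^4 - 3*I*o^3 - 3*o^2 + I*o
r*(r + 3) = r^2 + 3*r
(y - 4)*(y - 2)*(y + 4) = y^3 - 2*y^2 - 16*y + 32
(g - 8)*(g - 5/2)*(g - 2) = g^3 - 25*g^2/2 + 41*g - 40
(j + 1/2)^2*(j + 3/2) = j^3 + 5*j^2/2 + 7*j/4 + 3/8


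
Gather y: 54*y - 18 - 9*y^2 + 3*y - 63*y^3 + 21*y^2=-63*y^3 + 12*y^2 + 57*y - 18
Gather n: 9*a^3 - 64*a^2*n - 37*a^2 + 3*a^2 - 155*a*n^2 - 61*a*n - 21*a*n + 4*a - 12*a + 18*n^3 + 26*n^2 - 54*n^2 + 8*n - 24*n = 9*a^3 - 34*a^2 - 8*a + 18*n^3 + n^2*(-155*a - 28) + n*(-64*a^2 - 82*a - 16)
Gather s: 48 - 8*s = 48 - 8*s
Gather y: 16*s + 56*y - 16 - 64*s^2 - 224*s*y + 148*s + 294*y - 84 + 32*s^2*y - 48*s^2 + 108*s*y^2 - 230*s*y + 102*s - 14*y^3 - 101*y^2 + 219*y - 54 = -112*s^2 + 266*s - 14*y^3 + y^2*(108*s - 101) + y*(32*s^2 - 454*s + 569) - 154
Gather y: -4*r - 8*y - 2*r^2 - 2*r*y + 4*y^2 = -2*r^2 - 4*r + 4*y^2 + y*(-2*r - 8)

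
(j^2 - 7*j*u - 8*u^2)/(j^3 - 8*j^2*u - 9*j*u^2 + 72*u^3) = (-j - u)/(-j^2 + 9*u^2)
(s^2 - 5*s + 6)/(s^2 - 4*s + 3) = (s - 2)/(s - 1)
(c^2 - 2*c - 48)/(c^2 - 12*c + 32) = (c + 6)/(c - 4)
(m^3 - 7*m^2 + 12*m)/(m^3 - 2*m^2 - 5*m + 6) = m*(m - 4)/(m^2 + m - 2)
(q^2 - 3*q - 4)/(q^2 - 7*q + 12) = (q + 1)/(q - 3)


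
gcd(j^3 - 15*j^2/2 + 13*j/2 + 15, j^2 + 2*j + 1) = j + 1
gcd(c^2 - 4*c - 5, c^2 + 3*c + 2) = c + 1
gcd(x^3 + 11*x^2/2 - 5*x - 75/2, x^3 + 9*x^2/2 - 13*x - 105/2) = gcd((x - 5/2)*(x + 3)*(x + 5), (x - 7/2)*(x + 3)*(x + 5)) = x^2 + 8*x + 15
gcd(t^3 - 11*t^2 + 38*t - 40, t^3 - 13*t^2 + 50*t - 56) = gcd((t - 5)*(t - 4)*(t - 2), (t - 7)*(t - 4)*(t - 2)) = t^2 - 6*t + 8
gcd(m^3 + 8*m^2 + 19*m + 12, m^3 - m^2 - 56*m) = 1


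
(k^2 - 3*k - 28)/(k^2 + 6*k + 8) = (k - 7)/(k + 2)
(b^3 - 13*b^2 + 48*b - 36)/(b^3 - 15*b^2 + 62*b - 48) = (b - 6)/(b - 8)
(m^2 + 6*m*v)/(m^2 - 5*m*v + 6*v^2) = m*(m + 6*v)/(m^2 - 5*m*v + 6*v^2)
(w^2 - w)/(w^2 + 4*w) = (w - 1)/(w + 4)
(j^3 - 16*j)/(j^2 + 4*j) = j - 4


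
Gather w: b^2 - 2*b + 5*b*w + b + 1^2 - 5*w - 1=b^2 - b + w*(5*b - 5)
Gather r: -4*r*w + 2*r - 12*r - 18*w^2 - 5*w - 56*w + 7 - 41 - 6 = r*(-4*w - 10) - 18*w^2 - 61*w - 40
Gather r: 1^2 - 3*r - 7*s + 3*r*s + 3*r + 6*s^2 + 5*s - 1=3*r*s + 6*s^2 - 2*s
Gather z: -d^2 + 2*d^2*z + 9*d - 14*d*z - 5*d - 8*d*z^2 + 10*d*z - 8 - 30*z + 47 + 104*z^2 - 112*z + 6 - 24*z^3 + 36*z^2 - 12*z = -d^2 + 4*d - 24*z^3 + z^2*(140 - 8*d) + z*(2*d^2 - 4*d - 154) + 45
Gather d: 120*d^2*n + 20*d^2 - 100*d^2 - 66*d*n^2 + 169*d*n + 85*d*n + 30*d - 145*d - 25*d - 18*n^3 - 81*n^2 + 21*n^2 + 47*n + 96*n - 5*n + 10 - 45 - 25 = d^2*(120*n - 80) + d*(-66*n^2 + 254*n - 140) - 18*n^3 - 60*n^2 + 138*n - 60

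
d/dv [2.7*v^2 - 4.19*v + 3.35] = 5.4*v - 4.19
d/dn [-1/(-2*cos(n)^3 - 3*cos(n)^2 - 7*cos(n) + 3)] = 4*(6*cos(n)^2 + 6*cos(n) + 7)*sin(n)/(-6*sin(n)^2 + 17*cos(n) + cos(3*n))^2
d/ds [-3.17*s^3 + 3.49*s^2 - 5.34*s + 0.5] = -9.51*s^2 + 6.98*s - 5.34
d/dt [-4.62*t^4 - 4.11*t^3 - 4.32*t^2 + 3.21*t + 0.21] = -18.48*t^3 - 12.33*t^2 - 8.64*t + 3.21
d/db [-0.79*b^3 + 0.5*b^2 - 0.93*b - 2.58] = -2.37*b^2 + 1.0*b - 0.93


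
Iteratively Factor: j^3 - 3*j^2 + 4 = (j - 2)*(j^2 - j - 2) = (j - 2)*(j + 1)*(j - 2)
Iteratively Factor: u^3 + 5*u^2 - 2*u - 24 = (u + 4)*(u^2 + u - 6) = (u - 2)*(u + 4)*(u + 3)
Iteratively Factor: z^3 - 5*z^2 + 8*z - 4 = (z - 1)*(z^2 - 4*z + 4) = (z - 2)*(z - 1)*(z - 2)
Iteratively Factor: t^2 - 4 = (t + 2)*(t - 2)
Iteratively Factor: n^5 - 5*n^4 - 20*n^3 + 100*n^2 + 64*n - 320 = (n - 4)*(n^4 - n^3 - 24*n^2 + 4*n + 80) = (n - 4)*(n + 4)*(n^3 - 5*n^2 - 4*n + 20) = (n - 4)*(n + 2)*(n + 4)*(n^2 - 7*n + 10) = (n - 4)*(n - 2)*(n + 2)*(n + 4)*(n - 5)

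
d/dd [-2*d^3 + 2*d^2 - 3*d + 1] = -6*d^2 + 4*d - 3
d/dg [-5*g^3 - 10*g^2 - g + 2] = -15*g^2 - 20*g - 1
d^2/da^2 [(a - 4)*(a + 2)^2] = 6*a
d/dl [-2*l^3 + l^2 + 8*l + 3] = -6*l^2 + 2*l + 8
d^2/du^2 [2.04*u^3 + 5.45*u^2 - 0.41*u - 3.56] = 12.24*u + 10.9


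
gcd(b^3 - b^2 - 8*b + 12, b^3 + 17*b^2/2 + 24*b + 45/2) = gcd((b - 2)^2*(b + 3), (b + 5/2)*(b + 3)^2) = b + 3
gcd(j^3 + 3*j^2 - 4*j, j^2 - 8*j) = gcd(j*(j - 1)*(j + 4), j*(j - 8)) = j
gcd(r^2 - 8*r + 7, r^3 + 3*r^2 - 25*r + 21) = r - 1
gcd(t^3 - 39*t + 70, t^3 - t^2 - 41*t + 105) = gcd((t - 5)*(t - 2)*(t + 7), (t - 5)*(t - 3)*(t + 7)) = t^2 + 2*t - 35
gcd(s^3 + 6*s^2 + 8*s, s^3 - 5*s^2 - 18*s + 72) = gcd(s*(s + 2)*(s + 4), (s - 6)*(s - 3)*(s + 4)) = s + 4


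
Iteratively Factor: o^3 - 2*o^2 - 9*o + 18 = (o - 2)*(o^2 - 9) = (o - 3)*(o - 2)*(o + 3)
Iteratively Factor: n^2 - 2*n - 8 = (n - 4)*(n + 2)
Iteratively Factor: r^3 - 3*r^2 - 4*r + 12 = (r - 3)*(r^2 - 4) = (r - 3)*(r - 2)*(r + 2)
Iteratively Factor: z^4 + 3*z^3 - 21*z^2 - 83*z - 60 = (z + 3)*(z^3 - 21*z - 20) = (z + 1)*(z + 3)*(z^2 - z - 20) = (z - 5)*(z + 1)*(z + 3)*(z + 4)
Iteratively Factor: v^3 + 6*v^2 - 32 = (v - 2)*(v^2 + 8*v + 16) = (v - 2)*(v + 4)*(v + 4)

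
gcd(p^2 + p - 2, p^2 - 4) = p + 2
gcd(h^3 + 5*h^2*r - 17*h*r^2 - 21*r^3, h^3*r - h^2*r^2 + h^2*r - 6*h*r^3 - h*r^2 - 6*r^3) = -h + 3*r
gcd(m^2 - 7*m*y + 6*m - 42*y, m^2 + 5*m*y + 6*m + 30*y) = m + 6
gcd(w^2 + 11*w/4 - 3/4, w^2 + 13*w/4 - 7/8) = w - 1/4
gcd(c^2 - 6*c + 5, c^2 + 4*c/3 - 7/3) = c - 1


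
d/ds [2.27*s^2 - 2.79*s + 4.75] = 4.54*s - 2.79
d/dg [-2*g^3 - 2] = -6*g^2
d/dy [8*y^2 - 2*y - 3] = 16*y - 2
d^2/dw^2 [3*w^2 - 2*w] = 6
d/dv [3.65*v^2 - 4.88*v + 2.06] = 7.3*v - 4.88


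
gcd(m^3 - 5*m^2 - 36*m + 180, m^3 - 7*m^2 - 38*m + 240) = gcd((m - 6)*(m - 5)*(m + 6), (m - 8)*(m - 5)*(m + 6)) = m^2 + m - 30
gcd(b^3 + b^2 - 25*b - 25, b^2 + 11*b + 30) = b + 5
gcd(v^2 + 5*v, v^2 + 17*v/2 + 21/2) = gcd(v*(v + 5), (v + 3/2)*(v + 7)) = 1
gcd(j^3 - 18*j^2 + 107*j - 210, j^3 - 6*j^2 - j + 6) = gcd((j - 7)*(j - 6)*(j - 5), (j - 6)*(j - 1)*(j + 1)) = j - 6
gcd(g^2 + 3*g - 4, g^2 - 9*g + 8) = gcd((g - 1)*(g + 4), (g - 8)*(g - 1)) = g - 1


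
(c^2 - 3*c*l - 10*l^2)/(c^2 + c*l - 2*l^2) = (c - 5*l)/(c - l)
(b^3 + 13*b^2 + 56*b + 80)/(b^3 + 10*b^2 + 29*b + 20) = (b + 4)/(b + 1)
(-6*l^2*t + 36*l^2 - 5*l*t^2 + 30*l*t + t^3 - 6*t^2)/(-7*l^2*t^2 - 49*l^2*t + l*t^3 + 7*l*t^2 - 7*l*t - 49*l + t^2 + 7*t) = (6*l^2*t - 36*l^2 + 5*l*t^2 - 30*l*t - t^3 + 6*t^2)/(7*l^2*t^2 + 49*l^2*t - l*t^3 - 7*l*t^2 + 7*l*t + 49*l - t^2 - 7*t)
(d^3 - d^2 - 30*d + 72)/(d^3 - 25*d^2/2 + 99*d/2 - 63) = 2*(d^2 + 2*d - 24)/(2*d^2 - 19*d + 42)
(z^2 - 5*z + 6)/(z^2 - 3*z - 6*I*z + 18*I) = (z - 2)/(z - 6*I)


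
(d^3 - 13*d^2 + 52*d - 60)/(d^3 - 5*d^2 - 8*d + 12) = (d^2 - 7*d + 10)/(d^2 + d - 2)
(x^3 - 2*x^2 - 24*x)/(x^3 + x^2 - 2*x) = (x^2 - 2*x - 24)/(x^2 + x - 2)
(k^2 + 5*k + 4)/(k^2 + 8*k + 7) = (k + 4)/(k + 7)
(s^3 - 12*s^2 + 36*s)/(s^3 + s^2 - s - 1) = s*(s^2 - 12*s + 36)/(s^3 + s^2 - s - 1)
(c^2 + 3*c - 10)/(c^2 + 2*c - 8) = (c + 5)/(c + 4)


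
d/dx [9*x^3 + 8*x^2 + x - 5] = 27*x^2 + 16*x + 1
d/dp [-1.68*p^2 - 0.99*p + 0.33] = -3.36*p - 0.99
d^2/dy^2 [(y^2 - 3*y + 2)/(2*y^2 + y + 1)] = 4*(-7*y^3 + 9*y^2 + 15*y + 1)/(8*y^6 + 12*y^5 + 18*y^4 + 13*y^3 + 9*y^2 + 3*y + 1)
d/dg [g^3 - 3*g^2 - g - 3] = 3*g^2 - 6*g - 1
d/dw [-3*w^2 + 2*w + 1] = 2 - 6*w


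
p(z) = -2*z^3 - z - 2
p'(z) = -6*z^2 - 1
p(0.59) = -3.00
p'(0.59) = -3.09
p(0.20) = -2.22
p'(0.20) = -1.24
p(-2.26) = 23.35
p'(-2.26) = -31.65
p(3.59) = -98.13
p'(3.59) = -78.33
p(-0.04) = -1.96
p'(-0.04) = -1.01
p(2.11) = -22.90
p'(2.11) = -27.71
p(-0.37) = -1.53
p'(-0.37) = -1.82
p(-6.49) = 551.21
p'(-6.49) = -253.72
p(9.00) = -1469.00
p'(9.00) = -487.00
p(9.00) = -1469.00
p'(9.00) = -487.00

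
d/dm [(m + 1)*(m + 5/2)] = 2*m + 7/2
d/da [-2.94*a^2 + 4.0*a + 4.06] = 4.0 - 5.88*a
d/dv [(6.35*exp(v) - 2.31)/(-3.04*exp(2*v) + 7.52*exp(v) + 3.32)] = (19.304*exp(2*v) - 14.0448*exp(v) + 38.4532)*exp(v)/(9.2416*exp(4*v) - 45.7216*exp(3*v) + 36.3648*exp(2*v) + 49.9328*exp(v) + 11.0224)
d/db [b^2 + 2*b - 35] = 2*b + 2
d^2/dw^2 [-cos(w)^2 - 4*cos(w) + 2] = 4*cos(w) + 2*cos(2*w)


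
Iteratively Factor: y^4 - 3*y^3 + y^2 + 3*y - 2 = (y - 1)*(y^3 - 2*y^2 - y + 2) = (y - 1)*(y + 1)*(y^2 - 3*y + 2) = (y - 2)*(y - 1)*(y + 1)*(y - 1)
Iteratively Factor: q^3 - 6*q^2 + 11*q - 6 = (q - 2)*(q^2 - 4*q + 3) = (q - 2)*(q - 1)*(q - 3)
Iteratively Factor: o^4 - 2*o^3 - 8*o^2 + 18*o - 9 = (o - 3)*(o^3 + o^2 - 5*o + 3) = (o - 3)*(o - 1)*(o^2 + 2*o - 3) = (o - 3)*(o - 1)^2*(o + 3)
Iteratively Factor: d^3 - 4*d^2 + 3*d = (d - 3)*(d^2 - d) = (d - 3)*(d - 1)*(d)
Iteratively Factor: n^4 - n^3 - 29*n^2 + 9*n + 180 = (n + 4)*(n^3 - 5*n^2 - 9*n + 45) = (n + 3)*(n + 4)*(n^2 - 8*n + 15) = (n - 5)*(n + 3)*(n + 4)*(n - 3)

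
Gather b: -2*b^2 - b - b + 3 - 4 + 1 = -2*b^2 - 2*b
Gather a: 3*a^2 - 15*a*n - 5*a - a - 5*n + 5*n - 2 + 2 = 3*a^2 + a*(-15*n - 6)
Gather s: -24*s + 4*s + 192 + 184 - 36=340 - 20*s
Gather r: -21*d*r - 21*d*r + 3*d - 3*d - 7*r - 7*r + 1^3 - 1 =r*(-42*d - 14)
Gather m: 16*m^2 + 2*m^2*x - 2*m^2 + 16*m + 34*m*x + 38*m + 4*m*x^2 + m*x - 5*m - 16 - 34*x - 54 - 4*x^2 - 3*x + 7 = m^2*(2*x + 14) + m*(4*x^2 + 35*x + 49) - 4*x^2 - 37*x - 63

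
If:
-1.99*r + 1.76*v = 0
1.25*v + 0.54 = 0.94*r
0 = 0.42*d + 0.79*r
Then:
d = 2.15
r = -1.14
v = -1.29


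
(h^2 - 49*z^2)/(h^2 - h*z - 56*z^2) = (-h + 7*z)/(-h + 8*z)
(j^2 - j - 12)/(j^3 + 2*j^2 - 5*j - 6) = (j - 4)/(j^2 - j - 2)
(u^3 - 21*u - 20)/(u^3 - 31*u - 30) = (u^2 - u - 20)/(u^2 - u - 30)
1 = 1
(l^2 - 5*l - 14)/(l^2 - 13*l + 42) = (l + 2)/(l - 6)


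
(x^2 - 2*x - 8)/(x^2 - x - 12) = (x + 2)/(x + 3)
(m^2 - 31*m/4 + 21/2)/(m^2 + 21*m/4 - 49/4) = (m - 6)/(m + 7)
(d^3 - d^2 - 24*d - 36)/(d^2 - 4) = (d^2 - 3*d - 18)/(d - 2)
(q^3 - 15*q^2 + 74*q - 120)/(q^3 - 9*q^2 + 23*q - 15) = (q^2 - 10*q + 24)/(q^2 - 4*q + 3)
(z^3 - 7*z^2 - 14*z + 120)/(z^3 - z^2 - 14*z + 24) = (z^2 - 11*z + 30)/(z^2 - 5*z + 6)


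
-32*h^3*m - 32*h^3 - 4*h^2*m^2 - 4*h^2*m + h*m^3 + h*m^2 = (-8*h + m)*(4*h + m)*(h*m + h)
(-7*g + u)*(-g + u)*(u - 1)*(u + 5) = 7*g^2*u^2 + 28*g^2*u - 35*g^2 - 8*g*u^3 - 32*g*u^2 + 40*g*u + u^4 + 4*u^3 - 5*u^2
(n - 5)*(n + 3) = n^2 - 2*n - 15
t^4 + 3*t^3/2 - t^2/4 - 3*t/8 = t*(t - 1/2)*(t + 1/2)*(t + 3/2)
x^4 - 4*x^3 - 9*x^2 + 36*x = x*(x - 4)*(x - 3)*(x + 3)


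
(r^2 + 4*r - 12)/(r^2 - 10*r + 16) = (r + 6)/(r - 8)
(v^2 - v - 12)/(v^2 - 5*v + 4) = (v + 3)/(v - 1)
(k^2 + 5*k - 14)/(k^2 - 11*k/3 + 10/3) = 3*(k + 7)/(3*k - 5)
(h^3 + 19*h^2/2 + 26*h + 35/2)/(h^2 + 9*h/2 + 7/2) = h + 5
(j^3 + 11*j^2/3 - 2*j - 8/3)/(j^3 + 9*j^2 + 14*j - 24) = (j + 2/3)/(j + 6)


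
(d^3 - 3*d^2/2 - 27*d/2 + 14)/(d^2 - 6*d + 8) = (2*d^2 + 5*d - 7)/(2*(d - 2))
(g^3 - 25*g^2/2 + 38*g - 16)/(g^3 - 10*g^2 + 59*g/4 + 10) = 2*(2*g^2 - 9*g + 4)/(4*g^2 - 8*g - 5)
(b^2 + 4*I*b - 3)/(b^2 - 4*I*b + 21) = (b + I)/(b - 7*I)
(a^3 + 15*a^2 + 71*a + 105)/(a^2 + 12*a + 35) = a + 3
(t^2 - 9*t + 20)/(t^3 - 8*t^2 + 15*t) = (t - 4)/(t*(t - 3))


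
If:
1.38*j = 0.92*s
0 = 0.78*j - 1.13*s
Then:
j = 0.00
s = 0.00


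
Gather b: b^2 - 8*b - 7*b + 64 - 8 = b^2 - 15*b + 56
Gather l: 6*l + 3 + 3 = 6*l + 6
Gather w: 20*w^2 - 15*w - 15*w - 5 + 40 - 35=20*w^2 - 30*w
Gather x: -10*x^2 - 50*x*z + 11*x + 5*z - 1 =-10*x^2 + x*(11 - 50*z) + 5*z - 1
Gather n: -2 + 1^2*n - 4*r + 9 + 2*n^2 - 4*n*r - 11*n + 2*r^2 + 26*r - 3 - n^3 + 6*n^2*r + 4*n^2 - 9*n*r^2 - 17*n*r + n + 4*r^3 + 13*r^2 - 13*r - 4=-n^3 + n^2*(6*r + 6) + n*(-9*r^2 - 21*r - 9) + 4*r^3 + 15*r^2 + 9*r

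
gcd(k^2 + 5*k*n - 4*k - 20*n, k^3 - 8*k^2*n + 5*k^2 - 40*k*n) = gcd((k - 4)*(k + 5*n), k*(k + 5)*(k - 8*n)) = 1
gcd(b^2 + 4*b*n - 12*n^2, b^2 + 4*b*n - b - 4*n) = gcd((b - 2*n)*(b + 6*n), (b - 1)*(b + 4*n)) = 1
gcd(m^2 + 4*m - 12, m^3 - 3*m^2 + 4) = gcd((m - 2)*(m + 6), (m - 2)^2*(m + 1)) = m - 2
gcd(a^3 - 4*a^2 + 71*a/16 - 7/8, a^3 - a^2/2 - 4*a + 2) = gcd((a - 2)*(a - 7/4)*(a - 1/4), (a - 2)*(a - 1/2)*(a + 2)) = a - 2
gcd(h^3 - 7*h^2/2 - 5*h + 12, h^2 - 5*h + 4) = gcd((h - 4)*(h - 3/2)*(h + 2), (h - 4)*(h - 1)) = h - 4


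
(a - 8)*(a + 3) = a^2 - 5*a - 24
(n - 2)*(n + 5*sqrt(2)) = n^2 - 2*n + 5*sqrt(2)*n - 10*sqrt(2)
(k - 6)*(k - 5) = k^2 - 11*k + 30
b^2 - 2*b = b*(b - 2)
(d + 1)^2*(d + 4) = d^3 + 6*d^2 + 9*d + 4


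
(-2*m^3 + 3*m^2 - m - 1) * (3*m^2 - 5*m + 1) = -6*m^5 + 19*m^4 - 20*m^3 + 5*m^2 + 4*m - 1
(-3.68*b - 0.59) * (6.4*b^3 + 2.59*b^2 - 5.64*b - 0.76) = -23.552*b^4 - 13.3072*b^3 + 19.2271*b^2 + 6.1244*b + 0.4484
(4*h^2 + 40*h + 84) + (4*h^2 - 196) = 8*h^2 + 40*h - 112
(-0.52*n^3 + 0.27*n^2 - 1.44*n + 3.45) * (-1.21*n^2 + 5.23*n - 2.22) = 0.6292*n^5 - 3.0463*n^4 + 4.3089*n^3 - 12.3051*n^2 + 21.2403*n - 7.659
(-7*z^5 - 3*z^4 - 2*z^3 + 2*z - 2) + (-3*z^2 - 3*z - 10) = -7*z^5 - 3*z^4 - 2*z^3 - 3*z^2 - z - 12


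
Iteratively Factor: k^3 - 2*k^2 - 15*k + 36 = (k - 3)*(k^2 + k - 12) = (k - 3)^2*(k + 4)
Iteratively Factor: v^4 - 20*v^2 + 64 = (v - 4)*(v^3 + 4*v^2 - 4*v - 16) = (v - 4)*(v - 2)*(v^2 + 6*v + 8) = (v - 4)*(v - 2)*(v + 2)*(v + 4)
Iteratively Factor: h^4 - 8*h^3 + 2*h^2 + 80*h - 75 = (h - 5)*(h^3 - 3*h^2 - 13*h + 15) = (h - 5)*(h - 1)*(h^2 - 2*h - 15) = (h - 5)^2*(h - 1)*(h + 3)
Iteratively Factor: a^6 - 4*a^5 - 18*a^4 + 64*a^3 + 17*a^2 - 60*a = (a - 1)*(a^5 - 3*a^4 - 21*a^3 + 43*a^2 + 60*a) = (a - 3)*(a - 1)*(a^4 - 21*a^2 - 20*a) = (a - 5)*(a - 3)*(a - 1)*(a^3 + 5*a^2 + 4*a) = a*(a - 5)*(a - 3)*(a - 1)*(a^2 + 5*a + 4) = a*(a - 5)*(a - 3)*(a - 1)*(a + 1)*(a + 4)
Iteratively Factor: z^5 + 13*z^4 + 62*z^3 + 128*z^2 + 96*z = (z + 3)*(z^4 + 10*z^3 + 32*z^2 + 32*z) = (z + 3)*(z + 4)*(z^3 + 6*z^2 + 8*z) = (z + 3)*(z + 4)^2*(z^2 + 2*z) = (z + 2)*(z + 3)*(z + 4)^2*(z)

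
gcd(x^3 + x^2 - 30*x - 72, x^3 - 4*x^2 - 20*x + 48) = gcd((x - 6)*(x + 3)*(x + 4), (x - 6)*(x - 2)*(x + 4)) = x^2 - 2*x - 24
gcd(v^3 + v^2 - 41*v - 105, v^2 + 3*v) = v + 3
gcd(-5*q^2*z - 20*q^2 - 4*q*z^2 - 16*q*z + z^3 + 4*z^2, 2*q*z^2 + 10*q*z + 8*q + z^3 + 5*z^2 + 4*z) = z + 4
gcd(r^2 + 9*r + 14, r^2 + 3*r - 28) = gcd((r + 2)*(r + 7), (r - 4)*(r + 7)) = r + 7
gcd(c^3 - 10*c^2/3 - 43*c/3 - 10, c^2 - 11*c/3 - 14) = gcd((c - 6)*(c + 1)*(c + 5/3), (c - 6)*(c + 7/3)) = c - 6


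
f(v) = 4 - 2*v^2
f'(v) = -4*v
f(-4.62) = -38.69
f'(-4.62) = 18.48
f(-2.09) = -4.74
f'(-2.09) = 8.36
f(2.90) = -12.82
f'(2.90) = -11.60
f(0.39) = 3.70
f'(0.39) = -1.56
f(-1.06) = 1.75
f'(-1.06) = 4.24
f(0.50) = 3.50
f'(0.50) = -2.00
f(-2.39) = -7.42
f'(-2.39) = 9.56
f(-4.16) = -30.61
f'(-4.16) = 16.64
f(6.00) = -68.00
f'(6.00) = -24.00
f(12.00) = -284.00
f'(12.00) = -48.00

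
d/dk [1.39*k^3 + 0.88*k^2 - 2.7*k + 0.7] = 4.17*k^2 + 1.76*k - 2.7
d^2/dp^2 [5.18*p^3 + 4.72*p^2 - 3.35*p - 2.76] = 31.08*p + 9.44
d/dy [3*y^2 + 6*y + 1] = 6*y + 6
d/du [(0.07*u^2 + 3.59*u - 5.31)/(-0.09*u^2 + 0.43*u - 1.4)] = (0.3532*u^2 - 1.1518*u - 2.7427)/(0.0081*u^4 - 0.0774*u^3 + 0.4369*u^2 - 1.204*u + 1.96)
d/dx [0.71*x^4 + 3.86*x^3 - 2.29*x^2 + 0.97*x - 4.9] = 2.84*x^3 + 11.58*x^2 - 4.58*x + 0.97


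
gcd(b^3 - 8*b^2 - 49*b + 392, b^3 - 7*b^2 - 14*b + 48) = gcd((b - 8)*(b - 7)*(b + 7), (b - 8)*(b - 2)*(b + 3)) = b - 8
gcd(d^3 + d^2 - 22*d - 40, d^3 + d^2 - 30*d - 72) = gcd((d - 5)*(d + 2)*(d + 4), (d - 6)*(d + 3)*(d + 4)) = d + 4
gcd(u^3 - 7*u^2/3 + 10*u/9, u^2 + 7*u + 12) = 1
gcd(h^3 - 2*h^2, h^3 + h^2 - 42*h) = h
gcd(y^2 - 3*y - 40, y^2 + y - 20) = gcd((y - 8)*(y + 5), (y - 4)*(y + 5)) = y + 5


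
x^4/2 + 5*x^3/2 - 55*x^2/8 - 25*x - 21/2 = (x/2 + 1)*(x - 7/2)*(x + 1/2)*(x + 6)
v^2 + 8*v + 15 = (v + 3)*(v + 5)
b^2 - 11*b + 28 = (b - 7)*(b - 4)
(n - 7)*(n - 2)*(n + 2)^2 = n^4 - 5*n^3 - 18*n^2 + 20*n + 56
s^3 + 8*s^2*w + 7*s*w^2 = s*(s + w)*(s + 7*w)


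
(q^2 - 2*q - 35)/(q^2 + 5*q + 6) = (q^2 - 2*q - 35)/(q^2 + 5*q + 6)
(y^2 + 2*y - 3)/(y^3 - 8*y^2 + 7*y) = (y + 3)/(y*(y - 7))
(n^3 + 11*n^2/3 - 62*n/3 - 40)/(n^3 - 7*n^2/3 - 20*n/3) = (n + 6)/n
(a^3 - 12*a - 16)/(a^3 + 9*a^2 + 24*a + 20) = (a - 4)/(a + 5)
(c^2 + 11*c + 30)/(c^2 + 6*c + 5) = (c + 6)/(c + 1)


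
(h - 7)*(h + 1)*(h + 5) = h^3 - h^2 - 37*h - 35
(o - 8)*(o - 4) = o^2 - 12*o + 32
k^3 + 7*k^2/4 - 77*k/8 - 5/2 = (k - 5/2)*(k + 1/4)*(k + 4)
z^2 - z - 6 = (z - 3)*(z + 2)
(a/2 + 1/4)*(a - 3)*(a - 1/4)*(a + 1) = a^4/2 - 7*a^3/8 - 29*a^2/16 - a/4 + 3/16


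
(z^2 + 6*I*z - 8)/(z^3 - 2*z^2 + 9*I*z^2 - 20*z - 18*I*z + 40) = (z + 2*I)/(z^2 + z*(-2 + 5*I) - 10*I)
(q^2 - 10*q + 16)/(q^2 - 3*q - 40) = (q - 2)/(q + 5)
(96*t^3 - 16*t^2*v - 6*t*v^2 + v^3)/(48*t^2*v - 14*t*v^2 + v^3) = (16*t^2 - v^2)/(v*(8*t - v))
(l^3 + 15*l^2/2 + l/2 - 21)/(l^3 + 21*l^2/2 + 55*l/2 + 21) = (2*l - 3)/(2*l + 3)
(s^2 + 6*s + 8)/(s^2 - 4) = (s + 4)/(s - 2)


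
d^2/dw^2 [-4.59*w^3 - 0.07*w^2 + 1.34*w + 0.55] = -27.54*w - 0.14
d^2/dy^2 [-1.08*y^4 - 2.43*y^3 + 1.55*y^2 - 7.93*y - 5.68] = -12.96*y^2 - 14.58*y + 3.1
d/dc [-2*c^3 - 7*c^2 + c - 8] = -6*c^2 - 14*c + 1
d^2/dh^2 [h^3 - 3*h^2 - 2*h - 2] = 6*h - 6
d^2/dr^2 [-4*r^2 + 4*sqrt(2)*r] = -8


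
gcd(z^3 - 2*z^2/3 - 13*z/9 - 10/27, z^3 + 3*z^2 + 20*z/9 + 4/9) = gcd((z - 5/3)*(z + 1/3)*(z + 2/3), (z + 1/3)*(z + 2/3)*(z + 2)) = z^2 + z + 2/9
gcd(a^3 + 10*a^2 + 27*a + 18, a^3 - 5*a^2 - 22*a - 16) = a + 1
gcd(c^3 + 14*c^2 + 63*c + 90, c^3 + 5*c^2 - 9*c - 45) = c^2 + 8*c + 15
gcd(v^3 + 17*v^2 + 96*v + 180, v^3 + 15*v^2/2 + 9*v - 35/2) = v + 5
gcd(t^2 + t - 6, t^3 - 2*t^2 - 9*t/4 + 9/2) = t - 2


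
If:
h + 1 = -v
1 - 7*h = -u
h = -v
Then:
No Solution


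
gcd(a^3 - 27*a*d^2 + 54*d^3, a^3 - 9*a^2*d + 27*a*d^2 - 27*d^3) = a^2 - 6*a*d + 9*d^2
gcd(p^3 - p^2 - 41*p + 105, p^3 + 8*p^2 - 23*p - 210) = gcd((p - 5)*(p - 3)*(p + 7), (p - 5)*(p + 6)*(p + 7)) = p^2 + 2*p - 35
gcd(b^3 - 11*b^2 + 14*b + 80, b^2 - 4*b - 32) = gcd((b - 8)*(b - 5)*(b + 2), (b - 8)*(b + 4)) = b - 8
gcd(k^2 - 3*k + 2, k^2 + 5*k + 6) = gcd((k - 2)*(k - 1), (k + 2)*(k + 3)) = 1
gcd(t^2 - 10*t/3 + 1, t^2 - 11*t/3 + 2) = t - 3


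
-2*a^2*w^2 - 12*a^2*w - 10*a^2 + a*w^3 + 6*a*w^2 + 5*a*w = (-2*a + w)*(w + 5)*(a*w + a)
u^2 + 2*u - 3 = (u - 1)*(u + 3)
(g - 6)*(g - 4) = g^2 - 10*g + 24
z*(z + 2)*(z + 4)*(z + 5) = z^4 + 11*z^3 + 38*z^2 + 40*z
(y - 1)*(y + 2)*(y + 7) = y^3 + 8*y^2 + 5*y - 14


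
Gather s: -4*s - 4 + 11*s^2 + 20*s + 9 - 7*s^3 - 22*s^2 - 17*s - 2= -7*s^3 - 11*s^2 - s + 3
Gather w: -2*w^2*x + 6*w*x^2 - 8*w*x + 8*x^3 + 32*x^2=-2*w^2*x + w*(6*x^2 - 8*x) + 8*x^3 + 32*x^2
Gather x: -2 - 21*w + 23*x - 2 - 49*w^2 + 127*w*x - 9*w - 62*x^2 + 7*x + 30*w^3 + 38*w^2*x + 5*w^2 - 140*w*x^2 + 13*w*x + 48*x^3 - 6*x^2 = 30*w^3 - 44*w^2 - 30*w + 48*x^3 + x^2*(-140*w - 68) + x*(38*w^2 + 140*w + 30) - 4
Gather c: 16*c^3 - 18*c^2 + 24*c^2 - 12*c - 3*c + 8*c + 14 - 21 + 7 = 16*c^3 + 6*c^2 - 7*c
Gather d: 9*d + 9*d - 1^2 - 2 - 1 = 18*d - 4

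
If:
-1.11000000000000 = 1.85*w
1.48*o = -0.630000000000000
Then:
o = -0.43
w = -0.60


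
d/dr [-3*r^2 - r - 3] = -6*r - 1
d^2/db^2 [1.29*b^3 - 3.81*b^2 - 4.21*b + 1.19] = 7.74*b - 7.62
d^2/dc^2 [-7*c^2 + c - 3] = -14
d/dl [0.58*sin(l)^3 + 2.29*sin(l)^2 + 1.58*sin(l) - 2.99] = (1.74*sin(l)^2 + 4.58*sin(l) + 1.58)*cos(l)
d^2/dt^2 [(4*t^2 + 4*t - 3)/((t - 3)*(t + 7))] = 6*(-4*t^3 + 81*t^2 + 72*t + 663)/(t^6 + 12*t^5 - 15*t^4 - 440*t^3 + 315*t^2 + 5292*t - 9261)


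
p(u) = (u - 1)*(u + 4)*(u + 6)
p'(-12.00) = 230.00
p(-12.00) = -624.00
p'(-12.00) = 230.00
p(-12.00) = -624.00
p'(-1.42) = -5.51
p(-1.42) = -28.60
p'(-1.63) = -7.37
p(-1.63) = -27.24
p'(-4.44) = -6.78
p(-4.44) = 3.73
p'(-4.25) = -8.31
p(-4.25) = 2.30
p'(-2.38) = -11.85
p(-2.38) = -19.82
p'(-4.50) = -6.25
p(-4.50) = 4.12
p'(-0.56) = 4.86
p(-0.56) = -29.19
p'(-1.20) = -3.28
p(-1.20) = -29.57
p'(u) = (u - 1)*(u + 4) + (u - 1)*(u + 6) + (u + 4)*(u + 6) = 3*u^2 + 18*u + 14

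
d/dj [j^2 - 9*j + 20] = 2*j - 9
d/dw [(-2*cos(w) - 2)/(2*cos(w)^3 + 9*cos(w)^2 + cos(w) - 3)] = -2*(-15*sin(w)^2 + 21*cos(w) + cos(3*w) + 19)*sin(w)/((2*cos(w) - 1)^2*(-sin(w)^2 + 5*cos(w) + 4)^2)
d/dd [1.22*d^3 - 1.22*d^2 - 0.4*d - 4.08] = 3.66*d^2 - 2.44*d - 0.4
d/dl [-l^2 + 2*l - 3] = 2 - 2*l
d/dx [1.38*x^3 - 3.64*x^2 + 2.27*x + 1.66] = 4.14*x^2 - 7.28*x + 2.27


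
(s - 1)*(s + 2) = s^2 + s - 2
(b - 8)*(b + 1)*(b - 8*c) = b^3 - 8*b^2*c - 7*b^2 + 56*b*c - 8*b + 64*c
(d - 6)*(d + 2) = d^2 - 4*d - 12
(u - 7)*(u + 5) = u^2 - 2*u - 35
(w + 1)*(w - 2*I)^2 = w^3 + w^2 - 4*I*w^2 - 4*w - 4*I*w - 4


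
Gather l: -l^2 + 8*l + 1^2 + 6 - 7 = -l^2 + 8*l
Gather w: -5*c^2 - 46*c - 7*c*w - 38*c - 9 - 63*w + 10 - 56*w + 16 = -5*c^2 - 84*c + w*(-7*c - 119) + 17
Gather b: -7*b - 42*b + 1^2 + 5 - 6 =-49*b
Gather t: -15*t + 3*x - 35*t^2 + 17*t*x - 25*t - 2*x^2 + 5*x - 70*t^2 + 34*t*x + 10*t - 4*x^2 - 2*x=-105*t^2 + t*(51*x - 30) - 6*x^2 + 6*x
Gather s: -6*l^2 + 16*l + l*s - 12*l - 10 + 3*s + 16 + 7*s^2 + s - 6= -6*l^2 + 4*l + 7*s^2 + s*(l + 4)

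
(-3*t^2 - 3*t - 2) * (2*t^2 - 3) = -6*t^4 - 6*t^3 + 5*t^2 + 9*t + 6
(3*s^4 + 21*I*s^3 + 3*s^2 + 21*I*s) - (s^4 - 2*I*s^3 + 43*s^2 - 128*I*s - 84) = 2*s^4 + 23*I*s^3 - 40*s^2 + 149*I*s + 84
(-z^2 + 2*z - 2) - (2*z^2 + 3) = -3*z^2 + 2*z - 5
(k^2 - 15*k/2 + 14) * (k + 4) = k^3 - 7*k^2/2 - 16*k + 56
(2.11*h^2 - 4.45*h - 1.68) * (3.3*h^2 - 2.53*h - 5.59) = 6.963*h^4 - 20.0233*h^3 - 6.0804*h^2 + 29.1259*h + 9.3912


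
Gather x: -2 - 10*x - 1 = -10*x - 3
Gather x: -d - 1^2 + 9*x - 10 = -d + 9*x - 11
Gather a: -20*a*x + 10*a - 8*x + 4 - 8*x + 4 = a*(10 - 20*x) - 16*x + 8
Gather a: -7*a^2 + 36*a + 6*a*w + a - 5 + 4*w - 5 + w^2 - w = -7*a^2 + a*(6*w + 37) + w^2 + 3*w - 10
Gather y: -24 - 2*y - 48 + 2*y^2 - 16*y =2*y^2 - 18*y - 72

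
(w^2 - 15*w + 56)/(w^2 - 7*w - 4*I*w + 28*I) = (w - 8)/(w - 4*I)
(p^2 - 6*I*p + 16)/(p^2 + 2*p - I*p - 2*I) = (p^2 - 6*I*p + 16)/(p^2 + p*(2 - I) - 2*I)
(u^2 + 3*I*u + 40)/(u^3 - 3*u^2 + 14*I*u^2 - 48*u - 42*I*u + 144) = (u - 5*I)/(u^2 + u*(-3 + 6*I) - 18*I)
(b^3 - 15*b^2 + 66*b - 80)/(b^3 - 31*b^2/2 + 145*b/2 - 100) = 2*(b - 2)/(2*b - 5)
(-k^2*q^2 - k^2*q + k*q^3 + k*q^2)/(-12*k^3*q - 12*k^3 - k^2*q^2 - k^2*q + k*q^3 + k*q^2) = q*(-k + q)/(-12*k^2 - k*q + q^2)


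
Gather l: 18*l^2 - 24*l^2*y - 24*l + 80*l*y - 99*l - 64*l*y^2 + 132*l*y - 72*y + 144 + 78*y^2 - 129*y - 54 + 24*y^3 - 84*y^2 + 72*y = l^2*(18 - 24*y) + l*(-64*y^2 + 212*y - 123) + 24*y^3 - 6*y^2 - 129*y + 90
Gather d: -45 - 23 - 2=-70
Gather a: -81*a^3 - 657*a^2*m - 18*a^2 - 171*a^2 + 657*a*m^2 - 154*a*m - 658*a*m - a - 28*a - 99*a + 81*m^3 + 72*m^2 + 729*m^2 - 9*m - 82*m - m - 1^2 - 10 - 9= -81*a^3 + a^2*(-657*m - 189) + a*(657*m^2 - 812*m - 128) + 81*m^3 + 801*m^2 - 92*m - 20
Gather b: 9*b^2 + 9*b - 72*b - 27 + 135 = 9*b^2 - 63*b + 108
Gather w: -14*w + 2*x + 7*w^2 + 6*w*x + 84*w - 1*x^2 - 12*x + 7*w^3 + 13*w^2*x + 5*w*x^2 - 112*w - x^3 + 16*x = 7*w^3 + w^2*(13*x + 7) + w*(5*x^2 + 6*x - 42) - x^3 - x^2 + 6*x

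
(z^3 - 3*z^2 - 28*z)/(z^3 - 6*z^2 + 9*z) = (z^2 - 3*z - 28)/(z^2 - 6*z + 9)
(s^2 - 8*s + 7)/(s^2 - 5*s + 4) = (s - 7)/(s - 4)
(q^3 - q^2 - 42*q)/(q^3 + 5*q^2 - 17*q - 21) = q*(q^2 - q - 42)/(q^3 + 5*q^2 - 17*q - 21)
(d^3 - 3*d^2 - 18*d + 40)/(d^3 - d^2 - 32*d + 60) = (d + 4)/(d + 6)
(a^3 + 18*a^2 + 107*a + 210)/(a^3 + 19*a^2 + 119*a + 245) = (a + 6)/(a + 7)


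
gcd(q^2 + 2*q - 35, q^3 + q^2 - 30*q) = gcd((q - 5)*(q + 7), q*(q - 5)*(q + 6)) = q - 5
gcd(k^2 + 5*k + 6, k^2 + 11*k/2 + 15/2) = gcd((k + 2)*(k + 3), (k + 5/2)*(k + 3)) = k + 3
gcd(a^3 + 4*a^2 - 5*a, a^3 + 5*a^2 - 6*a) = a^2 - a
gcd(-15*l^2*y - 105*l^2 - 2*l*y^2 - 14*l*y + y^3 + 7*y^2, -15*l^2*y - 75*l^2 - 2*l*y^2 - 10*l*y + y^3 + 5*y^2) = -15*l^2 - 2*l*y + y^2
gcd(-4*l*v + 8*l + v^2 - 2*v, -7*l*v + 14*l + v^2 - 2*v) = v - 2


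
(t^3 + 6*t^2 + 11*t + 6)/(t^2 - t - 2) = (t^2 + 5*t + 6)/(t - 2)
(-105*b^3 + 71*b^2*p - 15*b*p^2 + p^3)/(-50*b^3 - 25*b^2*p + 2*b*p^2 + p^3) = (21*b^2 - 10*b*p + p^2)/(10*b^2 + 7*b*p + p^2)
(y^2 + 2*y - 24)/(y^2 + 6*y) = (y - 4)/y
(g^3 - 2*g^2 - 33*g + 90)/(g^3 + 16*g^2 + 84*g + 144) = (g^2 - 8*g + 15)/(g^2 + 10*g + 24)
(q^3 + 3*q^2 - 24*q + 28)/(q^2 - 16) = (q^3 + 3*q^2 - 24*q + 28)/(q^2 - 16)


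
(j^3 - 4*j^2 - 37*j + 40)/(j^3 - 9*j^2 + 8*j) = (j + 5)/j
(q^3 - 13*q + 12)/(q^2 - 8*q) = (q^3 - 13*q + 12)/(q*(q - 8))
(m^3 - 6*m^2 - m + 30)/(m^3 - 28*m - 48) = (m^2 - 8*m + 15)/(m^2 - 2*m - 24)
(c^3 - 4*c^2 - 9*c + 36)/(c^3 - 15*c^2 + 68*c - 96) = (c + 3)/(c - 8)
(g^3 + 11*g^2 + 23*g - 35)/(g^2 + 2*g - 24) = (g^3 + 11*g^2 + 23*g - 35)/(g^2 + 2*g - 24)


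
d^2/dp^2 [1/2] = 0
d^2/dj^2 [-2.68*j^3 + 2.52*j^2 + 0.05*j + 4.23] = 5.04 - 16.08*j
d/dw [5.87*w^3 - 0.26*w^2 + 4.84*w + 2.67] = 17.61*w^2 - 0.52*w + 4.84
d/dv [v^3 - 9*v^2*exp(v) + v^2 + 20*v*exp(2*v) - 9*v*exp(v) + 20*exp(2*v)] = -9*v^2*exp(v) + 3*v^2 + 40*v*exp(2*v) - 27*v*exp(v) + 2*v + 60*exp(2*v) - 9*exp(v)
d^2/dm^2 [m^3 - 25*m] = 6*m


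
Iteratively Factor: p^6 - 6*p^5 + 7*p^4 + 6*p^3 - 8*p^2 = (p - 4)*(p^5 - 2*p^4 - p^3 + 2*p^2) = (p - 4)*(p - 2)*(p^4 - p^2) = p*(p - 4)*(p - 2)*(p^3 - p) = p*(p - 4)*(p - 2)*(p + 1)*(p^2 - p) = p^2*(p - 4)*(p - 2)*(p + 1)*(p - 1)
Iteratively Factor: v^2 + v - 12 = (v - 3)*(v + 4)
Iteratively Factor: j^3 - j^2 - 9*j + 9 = (j - 3)*(j^2 + 2*j - 3) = (j - 3)*(j - 1)*(j + 3)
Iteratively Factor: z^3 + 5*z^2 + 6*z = (z)*(z^2 + 5*z + 6) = z*(z + 2)*(z + 3)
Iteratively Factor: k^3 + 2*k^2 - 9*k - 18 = (k + 2)*(k^2 - 9) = (k - 3)*(k + 2)*(k + 3)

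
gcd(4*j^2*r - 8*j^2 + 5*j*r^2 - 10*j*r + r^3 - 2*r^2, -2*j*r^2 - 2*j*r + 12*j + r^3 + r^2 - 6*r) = r - 2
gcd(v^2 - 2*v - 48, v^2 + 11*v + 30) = v + 6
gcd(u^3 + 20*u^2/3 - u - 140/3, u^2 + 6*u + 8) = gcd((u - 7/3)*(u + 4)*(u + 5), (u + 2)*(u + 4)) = u + 4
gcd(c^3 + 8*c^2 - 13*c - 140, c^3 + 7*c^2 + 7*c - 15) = c + 5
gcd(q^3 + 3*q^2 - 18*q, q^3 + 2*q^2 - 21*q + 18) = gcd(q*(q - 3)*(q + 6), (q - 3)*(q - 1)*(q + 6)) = q^2 + 3*q - 18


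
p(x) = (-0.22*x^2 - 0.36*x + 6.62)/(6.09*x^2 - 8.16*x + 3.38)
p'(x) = (8.16 - 12.18*x)*(-0.22*x^2 - 0.36*x + 6.62)/(6.09*x^2 - 8.16*x + 3.38)^2 + (-0.44*x - 0.36)/(6.09*x^2 - 8.16*x + 3.38)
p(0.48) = 7.38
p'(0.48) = 19.06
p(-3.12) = 0.06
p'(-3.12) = 0.04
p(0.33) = 4.80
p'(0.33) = 14.33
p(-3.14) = 0.06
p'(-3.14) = 0.04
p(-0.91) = 0.43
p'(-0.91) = 0.52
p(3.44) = 0.06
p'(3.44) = -0.08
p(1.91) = 0.51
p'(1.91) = -0.89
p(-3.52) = 0.05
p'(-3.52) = 0.03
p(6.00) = -0.02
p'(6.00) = -0.01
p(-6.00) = 0.00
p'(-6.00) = 0.01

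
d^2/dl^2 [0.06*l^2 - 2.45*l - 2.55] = 0.120000000000000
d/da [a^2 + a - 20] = 2*a + 1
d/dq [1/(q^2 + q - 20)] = (-2*q - 1)/(q^2 + q - 20)^2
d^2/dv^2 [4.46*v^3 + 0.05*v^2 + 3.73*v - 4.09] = 26.76*v + 0.1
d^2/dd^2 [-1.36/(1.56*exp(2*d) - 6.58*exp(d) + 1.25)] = (-1.36*(3.12*exp(d) - 6.58)*(6.24*exp(d) - 13.16)*exp(d) + (8.4864*exp(d) - 8.9488)*(1.56*exp(2*d) - 6.58*exp(d) + 1.25))*exp(d)/(1.56*exp(2*d) - 6.58*exp(d) + 1.25)^3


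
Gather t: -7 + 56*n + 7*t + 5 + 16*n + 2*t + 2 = 72*n + 9*t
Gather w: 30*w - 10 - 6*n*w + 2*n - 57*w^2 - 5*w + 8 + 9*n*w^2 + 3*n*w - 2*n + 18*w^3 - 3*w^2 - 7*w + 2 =18*w^3 + w^2*(9*n - 60) + w*(18 - 3*n)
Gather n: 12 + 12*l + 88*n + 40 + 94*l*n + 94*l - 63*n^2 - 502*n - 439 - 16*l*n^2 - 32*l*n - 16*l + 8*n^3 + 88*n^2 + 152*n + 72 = 90*l + 8*n^3 + n^2*(25 - 16*l) + n*(62*l - 262) - 315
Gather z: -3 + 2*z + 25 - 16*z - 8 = 14 - 14*z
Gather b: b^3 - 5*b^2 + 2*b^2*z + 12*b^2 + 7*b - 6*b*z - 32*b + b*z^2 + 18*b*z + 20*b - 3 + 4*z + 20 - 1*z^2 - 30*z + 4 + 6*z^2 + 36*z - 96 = b^3 + b^2*(2*z + 7) + b*(z^2 + 12*z - 5) + 5*z^2 + 10*z - 75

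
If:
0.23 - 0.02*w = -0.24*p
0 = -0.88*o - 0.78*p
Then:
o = 0.849431818181818 - 0.0738636363636364*w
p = 0.0833333333333333*w - 0.958333333333333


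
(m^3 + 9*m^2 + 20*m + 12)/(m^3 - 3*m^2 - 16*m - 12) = (m + 6)/(m - 6)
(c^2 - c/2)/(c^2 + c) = (c - 1/2)/(c + 1)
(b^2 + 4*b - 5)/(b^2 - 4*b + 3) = (b + 5)/(b - 3)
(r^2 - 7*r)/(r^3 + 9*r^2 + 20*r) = (r - 7)/(r^2 + 9*r + 20)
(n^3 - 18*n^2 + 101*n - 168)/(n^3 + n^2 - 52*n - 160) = (n^2 - 10*n + 21)/(n^2 + 9*n + 20)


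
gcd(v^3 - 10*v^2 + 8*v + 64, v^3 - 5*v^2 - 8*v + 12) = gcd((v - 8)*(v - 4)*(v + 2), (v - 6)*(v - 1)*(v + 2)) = v + 2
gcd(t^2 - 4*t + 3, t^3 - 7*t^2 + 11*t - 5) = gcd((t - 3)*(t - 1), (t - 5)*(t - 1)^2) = t - 1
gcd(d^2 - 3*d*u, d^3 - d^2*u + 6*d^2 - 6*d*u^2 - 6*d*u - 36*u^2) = -d + 3*u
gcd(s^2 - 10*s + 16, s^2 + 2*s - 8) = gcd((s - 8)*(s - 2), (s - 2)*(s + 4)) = s - 2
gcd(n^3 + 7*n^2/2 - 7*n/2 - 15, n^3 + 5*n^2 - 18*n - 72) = n + 3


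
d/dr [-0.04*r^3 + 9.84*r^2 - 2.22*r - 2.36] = -0.12*r^2 + 19.68*r - 2.22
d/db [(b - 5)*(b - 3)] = 2*b - 8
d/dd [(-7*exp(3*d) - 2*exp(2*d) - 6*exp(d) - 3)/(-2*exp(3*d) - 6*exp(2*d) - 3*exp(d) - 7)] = (38*exp(4*d) + 18*exp(3*d) + 99*exp(2*d) - 8*exp(d) + 33)*exp(d)/(4*exp(6*d) + 24*exp(5*d) + 48*exp(4*d) + 64*exp(3*d) + 93*exp(2*d) + 42*exp(d) + 49)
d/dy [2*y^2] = 4*y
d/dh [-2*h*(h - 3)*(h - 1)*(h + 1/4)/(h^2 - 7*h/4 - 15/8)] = 4*(-64*h^5 + 288*h^4 - 180*h^3 - 539*h^2 + 240*h + 45)/(64*h^4 - 224*h^3 - 44*h^2 + 420*h + 225)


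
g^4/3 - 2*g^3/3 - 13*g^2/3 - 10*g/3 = g*(g/3 + 1/3)*(g - 5)*(g + 2)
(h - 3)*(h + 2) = h^2 - h - 6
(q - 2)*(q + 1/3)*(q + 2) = q^3 + q^2/3 - 4*q - 4/3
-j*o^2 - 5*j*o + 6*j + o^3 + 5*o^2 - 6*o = (-j + o)*(o - 1)*(o + 6)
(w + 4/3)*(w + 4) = w^2 + 16*w/3 + 16/3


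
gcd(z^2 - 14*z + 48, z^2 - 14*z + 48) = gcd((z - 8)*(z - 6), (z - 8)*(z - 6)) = z^2 - 14*z + 48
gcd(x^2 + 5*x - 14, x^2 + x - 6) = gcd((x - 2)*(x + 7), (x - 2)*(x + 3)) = x - 2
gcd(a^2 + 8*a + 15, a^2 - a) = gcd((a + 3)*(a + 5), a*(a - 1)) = 1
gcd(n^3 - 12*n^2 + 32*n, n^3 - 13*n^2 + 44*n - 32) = n^2 - 12*n + 32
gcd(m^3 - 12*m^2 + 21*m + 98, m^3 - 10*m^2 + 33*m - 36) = 1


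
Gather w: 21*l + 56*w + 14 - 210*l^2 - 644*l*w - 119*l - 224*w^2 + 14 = -210*l^2 - 98*l - 224*w^2 + w*(56 - 644*l) + 28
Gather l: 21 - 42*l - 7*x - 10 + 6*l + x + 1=-36*l - 6*x + 12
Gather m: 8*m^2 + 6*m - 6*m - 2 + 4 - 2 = 8*m^2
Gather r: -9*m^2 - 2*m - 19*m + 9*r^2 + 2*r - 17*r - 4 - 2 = -9*m^2 - 21*m + 9*r^2 - 15*r - 6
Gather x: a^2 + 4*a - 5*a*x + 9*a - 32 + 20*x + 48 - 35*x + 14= a^2 + 13*a + x*(-5*a - 15) + 30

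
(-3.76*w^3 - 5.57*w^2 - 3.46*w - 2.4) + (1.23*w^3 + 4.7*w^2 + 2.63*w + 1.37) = -2.53*w^3 - 0.87*w^2 - 0.83*w - 1.03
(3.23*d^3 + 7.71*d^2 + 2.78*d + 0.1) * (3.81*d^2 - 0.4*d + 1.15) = 12.3063*d^5 + 28.0831*d^4 + 11.2223*d^3 + 8.1355*d^2 + 3.157*d + 0.115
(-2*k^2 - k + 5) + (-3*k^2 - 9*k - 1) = -5*k^2 - 10*k + 4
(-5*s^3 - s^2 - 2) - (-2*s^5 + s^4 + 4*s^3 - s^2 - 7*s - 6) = 2*s^5 - s^4 - 9*s^3 + 7*s + 4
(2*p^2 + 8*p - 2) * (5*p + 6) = 10*p^3 + 52*p^2 + 38*p - 12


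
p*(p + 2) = p^2 + 2*p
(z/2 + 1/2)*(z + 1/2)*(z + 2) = z^3/2 + 7*z^2/4 + 7*z/4 + 1/2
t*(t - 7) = t^2 - 7*t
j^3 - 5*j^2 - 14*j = j*(j - 7)*(j + 2)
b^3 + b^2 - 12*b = b*(b - 3)*(b + 4)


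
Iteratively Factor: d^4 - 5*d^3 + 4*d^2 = (d - 4)*(d^3 - d^2) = d*(d - 4)*(d^2 - d) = d^2*(d - 4)*(d - 1)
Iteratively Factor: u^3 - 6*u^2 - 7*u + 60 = (u - 4)*(u^2 - 2*u - 15) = (u - 5)*(u - 4)*(u + 3)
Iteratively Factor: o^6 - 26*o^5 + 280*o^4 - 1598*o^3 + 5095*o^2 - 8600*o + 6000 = (o - 4)*(o^5 - 22*o^4 + 192*o^3 - 830*o^2 + 1775*o - 1500) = (o - 5)*(o - 4)*(o^4 - 17*o^3 + 107*o^2 - 295*o + 300) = (o - 5)*(o - 4)^2*(o^3 - 13*o^2 + 55*o - 75) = (o - 5)^2*(o - 4)^2*(o^2 - 8*o + 15) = (o - 5)^2*(o - 4)^2*(o - 3)*(o - 5)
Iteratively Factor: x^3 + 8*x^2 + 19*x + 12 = (x + 3)*(x^2 + 5*x + 4) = (x + 1)*(x + 3)*(x + 4)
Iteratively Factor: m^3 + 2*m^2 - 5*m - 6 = (m - 2)*(m^2 + 4*m + 3) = (m - 2)*(m + 1)*(m + 3)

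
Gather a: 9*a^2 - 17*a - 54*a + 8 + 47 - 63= 9*a^2 - 71*a - 8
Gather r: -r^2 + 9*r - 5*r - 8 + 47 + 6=-r^2 + 4*r + 45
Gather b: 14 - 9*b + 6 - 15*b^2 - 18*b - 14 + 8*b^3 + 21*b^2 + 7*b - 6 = 8*b^3 + 6*b^2 - 20*b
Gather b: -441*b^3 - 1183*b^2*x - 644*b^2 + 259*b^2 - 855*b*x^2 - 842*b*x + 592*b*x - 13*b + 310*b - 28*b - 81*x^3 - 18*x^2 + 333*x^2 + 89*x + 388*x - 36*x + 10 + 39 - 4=-441*b^3 + b^2*(-1183*x - 385) + b*(-855*x^2 - 250*x + 269) - 81*x^3 + 315*x^2 + 441*x + 45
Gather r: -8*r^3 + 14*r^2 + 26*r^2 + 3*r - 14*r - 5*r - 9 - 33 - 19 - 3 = -8*r^3 + 40*r^2 - 16*r - 64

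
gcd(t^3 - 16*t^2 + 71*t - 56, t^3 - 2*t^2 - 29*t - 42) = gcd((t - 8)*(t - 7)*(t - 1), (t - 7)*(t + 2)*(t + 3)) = t - 7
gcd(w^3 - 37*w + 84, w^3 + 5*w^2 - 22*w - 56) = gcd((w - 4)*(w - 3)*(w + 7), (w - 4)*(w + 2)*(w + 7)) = w^2 + 3*w - 28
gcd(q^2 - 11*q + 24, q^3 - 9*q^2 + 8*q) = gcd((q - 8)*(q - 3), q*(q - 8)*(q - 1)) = q - 8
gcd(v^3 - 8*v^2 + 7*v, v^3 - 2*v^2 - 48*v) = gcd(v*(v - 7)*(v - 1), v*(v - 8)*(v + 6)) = v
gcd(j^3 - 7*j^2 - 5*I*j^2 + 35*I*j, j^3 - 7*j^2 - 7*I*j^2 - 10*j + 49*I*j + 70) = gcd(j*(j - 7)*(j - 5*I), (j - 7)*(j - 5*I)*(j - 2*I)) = j^2 + j*(-7 - 5*I) + 35*I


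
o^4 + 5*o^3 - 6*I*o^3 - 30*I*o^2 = o^2*(o + 5)*(o - 6*I)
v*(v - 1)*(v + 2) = v^3 + v^2 - 2*v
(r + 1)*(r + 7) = r^2 + 8*r + 7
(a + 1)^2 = a^2 + 2*a + 1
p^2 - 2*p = p*(p - 2)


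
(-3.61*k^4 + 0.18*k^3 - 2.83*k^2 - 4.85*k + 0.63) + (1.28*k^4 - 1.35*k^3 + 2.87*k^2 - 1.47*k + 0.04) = -2.33*k^4 - 1.17*k^3 + 0.04*k^2 - 6.32*k + 0.67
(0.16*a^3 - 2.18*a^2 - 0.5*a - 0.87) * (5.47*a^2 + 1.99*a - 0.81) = 0.8752*a^5 - 11.6062*a^4 - 7.2028*a^3 - 3.9881*a^2 - 1.3263*a + 0.7047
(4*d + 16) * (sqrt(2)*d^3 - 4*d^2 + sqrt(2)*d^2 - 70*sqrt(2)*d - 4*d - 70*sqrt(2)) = 4*sqrt(2)*d^4 - 16*d^3 + 20*sqrt(2)*d^3 - 264*sqrt(2)*d^2 - 80*d^2 - 1400*sqrt(2)*d - 64*d - 1120*sqrt(2)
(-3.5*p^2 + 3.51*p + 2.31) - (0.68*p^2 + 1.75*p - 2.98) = -4.18*p^2 + 1.76*p + 5.29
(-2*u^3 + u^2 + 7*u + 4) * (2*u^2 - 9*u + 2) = -4*u^5 + 20*u^4 + u^3 - 53*u^2 - 22*u + 8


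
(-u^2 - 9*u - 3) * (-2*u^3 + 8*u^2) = 2*u^5 + 10*u^4 - 66*u^3 - 24*u^2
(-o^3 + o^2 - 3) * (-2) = 2*o^3 - 2*o^2 + 6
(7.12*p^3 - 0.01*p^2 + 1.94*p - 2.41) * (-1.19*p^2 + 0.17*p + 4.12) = -8.4728*p^5 + 1.2223*p^4 + 27.0241*p^3 + 3.1565*p^2 + 7.5831*p - 9.9292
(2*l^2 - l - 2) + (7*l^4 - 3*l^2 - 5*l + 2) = 7*l^4 - l^2 - 6*l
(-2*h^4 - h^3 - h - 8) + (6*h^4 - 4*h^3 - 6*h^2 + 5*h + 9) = 4*h^4 - 5*h^3 - 6*h^2 + 4*h + 1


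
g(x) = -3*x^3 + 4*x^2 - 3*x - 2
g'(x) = -9*x^2 + 8*x - 3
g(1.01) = -4.04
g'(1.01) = -4.10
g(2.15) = -19.78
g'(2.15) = -27.40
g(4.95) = -282.70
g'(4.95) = -183.92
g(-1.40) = 18.27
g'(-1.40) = -31.84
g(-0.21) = -1.17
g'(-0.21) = -5.08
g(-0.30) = -0.66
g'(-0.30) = -6.21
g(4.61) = -224.74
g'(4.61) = -157.39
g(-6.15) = 865.57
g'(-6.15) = -392.60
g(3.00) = -56.00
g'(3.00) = -60.00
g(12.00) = -4646.00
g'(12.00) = -1203.00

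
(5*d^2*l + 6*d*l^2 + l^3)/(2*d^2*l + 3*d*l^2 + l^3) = (5*d + l)/(2*d + l)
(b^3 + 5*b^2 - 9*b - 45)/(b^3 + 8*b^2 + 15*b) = (b - 3)/b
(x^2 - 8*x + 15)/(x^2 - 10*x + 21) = (x - 5)/(x - 7)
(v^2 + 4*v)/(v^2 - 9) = v*(v + 4)/(v^2 - 9)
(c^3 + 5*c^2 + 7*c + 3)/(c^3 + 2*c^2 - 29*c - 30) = (c^2 + 4*c + 3)/(c^2 + c - 30)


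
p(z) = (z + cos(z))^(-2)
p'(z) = (2*sin(z) - 2)/(z + cos(z))^3 = 2*(sin(z) - 1)/(z + cos(z))^3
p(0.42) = 0.56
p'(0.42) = -0.50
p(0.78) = 0.45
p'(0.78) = -0.18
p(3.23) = 0.20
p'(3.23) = -0.20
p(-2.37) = 0.10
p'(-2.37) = 0.12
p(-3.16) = 0.06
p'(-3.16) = 0.03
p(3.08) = 0.23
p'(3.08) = -0.21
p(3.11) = 0.22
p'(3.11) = -0.21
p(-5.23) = 0.04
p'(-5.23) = 0.00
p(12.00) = 0.01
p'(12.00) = 0.00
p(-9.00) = 0.01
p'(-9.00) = 0.00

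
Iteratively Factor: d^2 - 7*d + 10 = (d - 5)*(d - 2)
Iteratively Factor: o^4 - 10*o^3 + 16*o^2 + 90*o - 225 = (o + 3)*(o^3 - 13*o^2 + 55*o - 75) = (o - 3)*(o + 3)*(o^2 - 10*o + 25) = (o - 5)*(o - 3)*(o + 3)*(o - 5)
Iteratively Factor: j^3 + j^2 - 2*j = (j - 1)*(j^2 + 2*j) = (j - 1)*(j + 2)*(j)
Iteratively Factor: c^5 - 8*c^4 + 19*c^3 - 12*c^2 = (c - 3)*(c^4 - 5*c^3 + 4*c^2) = (c - 4)*(c - 3)*(c^3 - c^2) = c*(c - 4)*(c - 3)*(c^2 - c) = c*(c - 4)*(c - 3)*(c - 1)*(c)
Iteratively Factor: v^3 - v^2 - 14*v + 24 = (v + 4)*(v^2 - 5*v + 6) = (v - 2)*(v + 4)*(v - 3)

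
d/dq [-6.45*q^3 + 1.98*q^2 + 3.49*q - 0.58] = -19.35*q^2 + 3.96*q + 3.49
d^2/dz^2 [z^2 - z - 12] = 2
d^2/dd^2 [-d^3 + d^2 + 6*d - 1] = 2 - 6*d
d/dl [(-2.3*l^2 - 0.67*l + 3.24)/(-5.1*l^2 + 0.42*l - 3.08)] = (-4.383*l^2 + 47.216*l + 0.7028)/(26.01*l^4 - 4.284*l^3 + 31.5924*l^2 - 2.5872*l + 9.4864)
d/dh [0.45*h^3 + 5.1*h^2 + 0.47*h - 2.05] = 1.35*h^2 + 10.2*h + 0.47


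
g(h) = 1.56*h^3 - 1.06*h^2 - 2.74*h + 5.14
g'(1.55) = 5.22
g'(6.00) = 153.02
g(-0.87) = 5.69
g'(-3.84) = 74.41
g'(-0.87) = 2.65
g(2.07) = 8.76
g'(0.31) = -2.95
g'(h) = 4.68*h^2 - 2.12*h - 2.74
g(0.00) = 5.14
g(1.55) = 4.16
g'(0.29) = -2.96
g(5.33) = 196.64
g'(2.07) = 12.92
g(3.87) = 69.08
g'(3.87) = 59.15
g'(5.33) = 118.91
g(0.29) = 4.29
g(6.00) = 287.50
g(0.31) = 4.24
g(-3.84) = -88.30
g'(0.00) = -2.74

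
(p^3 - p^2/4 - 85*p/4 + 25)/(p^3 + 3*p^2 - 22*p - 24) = (4*p^2 + 15*p - 25)/(4*(p^2 + 7*p + 6))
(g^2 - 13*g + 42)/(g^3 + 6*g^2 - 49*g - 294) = (g - 6)/(g^2 + 13*g + 42)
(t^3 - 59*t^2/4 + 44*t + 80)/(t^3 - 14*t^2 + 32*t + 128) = (t + 5/4)/(t + 2)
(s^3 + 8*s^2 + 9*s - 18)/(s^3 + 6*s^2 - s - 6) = (s + 3)/(s + 1)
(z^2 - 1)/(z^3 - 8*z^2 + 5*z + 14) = (z - 1)/(z^2 - 9*z + 14)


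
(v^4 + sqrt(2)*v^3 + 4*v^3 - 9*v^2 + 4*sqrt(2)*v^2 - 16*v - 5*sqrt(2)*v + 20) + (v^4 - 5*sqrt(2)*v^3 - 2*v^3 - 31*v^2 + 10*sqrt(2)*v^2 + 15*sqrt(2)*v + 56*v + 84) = 2*v^4 - 4*sqrt(2)*v^3 + 2*v^3 - 40*v^2 + 14*sqrt(2)*v^2 + 10*sqrt(2)*v + 40*v + 104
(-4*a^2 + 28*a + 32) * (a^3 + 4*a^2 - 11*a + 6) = -4*a^5 + 12*a^4 + 188*a^3 - 204*a^2 - 184*a + 192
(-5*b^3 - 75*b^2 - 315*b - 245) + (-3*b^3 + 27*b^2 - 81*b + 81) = -8*b^3 - 48*b^2 - 396*b - 164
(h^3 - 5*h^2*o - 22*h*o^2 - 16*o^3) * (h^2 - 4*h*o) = h^5 - 9*h^4*o - 2*h^3*o^2 + 72*h^2*o^3 + 64*h*o^4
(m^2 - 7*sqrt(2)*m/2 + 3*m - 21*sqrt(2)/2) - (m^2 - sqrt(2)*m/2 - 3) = -3*sqrt(2)*m + 3*m - 21*sqrt(2)/2 + 3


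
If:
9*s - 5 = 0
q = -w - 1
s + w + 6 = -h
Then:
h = -w - 59/9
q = -w - 1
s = 5/9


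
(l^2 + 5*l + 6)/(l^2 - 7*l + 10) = (l^2 + 5*l + 6)/(l^2 - 7*l + 10)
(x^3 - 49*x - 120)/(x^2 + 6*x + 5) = (x^2 - 5*x - 24)/(x + 1)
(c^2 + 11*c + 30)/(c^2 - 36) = (c + 5)/(c - 6)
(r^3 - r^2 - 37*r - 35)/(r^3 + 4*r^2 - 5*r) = (r^2 - 6*r - 7)/(r*(r - 1))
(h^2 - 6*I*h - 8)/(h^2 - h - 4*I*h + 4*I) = (h - 2*I)/(h - 1)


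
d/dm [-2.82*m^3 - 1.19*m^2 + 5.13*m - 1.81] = -8.46*m^2 - 2.38*m + 5.13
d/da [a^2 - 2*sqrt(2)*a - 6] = 2*a - 2*sqrt(2)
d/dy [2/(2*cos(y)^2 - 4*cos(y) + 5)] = 8*(cos(y) - 1)*sin(y)/(-4*cos(y) + cos(2*y) + 6)^2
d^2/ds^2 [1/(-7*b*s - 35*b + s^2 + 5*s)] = 2*(-7*b*s - 35*b + s^2 + 5*s - (-7*b + 2*s + 5)^2)/(7*b*s + 35*b - s^2 - 5*s)^3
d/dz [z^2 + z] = 2*z + 1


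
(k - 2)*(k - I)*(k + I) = k^3 - 2*k^2 + k - 2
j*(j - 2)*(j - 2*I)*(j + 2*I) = j^4 - 2*j^3 + 4*j^2 - 8*j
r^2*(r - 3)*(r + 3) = r^4 - 9*r^2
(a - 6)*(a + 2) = a^2 - 4*a - 12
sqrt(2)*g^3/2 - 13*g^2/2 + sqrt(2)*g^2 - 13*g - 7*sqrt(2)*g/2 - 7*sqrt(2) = (g - 7*sqrt(2))*(g + sqrt(2)/2)*(sqrt(2)*g/2 + sqrt(2))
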